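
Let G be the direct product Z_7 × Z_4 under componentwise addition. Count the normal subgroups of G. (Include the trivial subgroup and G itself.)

6

G is abelian, so every subgroup is normal.
G has 6 subgroups in total, hence 6 normal subgroups.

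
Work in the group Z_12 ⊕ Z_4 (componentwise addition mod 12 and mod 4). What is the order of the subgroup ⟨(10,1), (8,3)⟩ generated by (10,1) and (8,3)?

24

|⟨(10,1)⟩| = 12 and |⟨(8,3)⟩| = 12, so |H| is a multiple of lcm(12, 12) = 12 and divides |G| = 48.
Closing under the operation: H = {(0,0), (0,1), (0,2), (0,3), (2,0), (2,1), (2,2), (2,3), (4,0), (4,1), (4,2), (4,3), (6,0), (6,1), (6,2), (6,3), (8,0), (8,1), (8,2), (8,3), (10,0), (10,1), (10,2), (10,3)}, so |H| = 24.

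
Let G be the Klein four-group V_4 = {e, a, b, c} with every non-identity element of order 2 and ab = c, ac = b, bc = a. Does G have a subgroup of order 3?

No

3 does not divide |G| = 4, so by Lagrange no subgroup of order 3 exists.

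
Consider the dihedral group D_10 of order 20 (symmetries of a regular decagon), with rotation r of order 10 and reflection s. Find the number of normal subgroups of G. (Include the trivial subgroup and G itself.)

G has 22 subgroups. Checking conjugation-invariance by order — order 1: 1/1 normal; order 2: 1/11 normal; order 4: 0/5 normal; order 5: 1/1 normal; order 10: 3/3 normal; order 20: 1/1 normal.
Total normal subgroups: 7.

7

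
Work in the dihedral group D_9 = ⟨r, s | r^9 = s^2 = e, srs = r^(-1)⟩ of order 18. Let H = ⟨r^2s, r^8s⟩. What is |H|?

6

|⟨r^2s⟩| = 2 and |⟨r^8s⟩| = 2, so |H| is a multiple of lcm(2, 2) = 2 and divides |G| = 18.
Closing under the operation: H = {e, r^3, r^6, r^2s, r^5s, r^8s}, so |H| = 6.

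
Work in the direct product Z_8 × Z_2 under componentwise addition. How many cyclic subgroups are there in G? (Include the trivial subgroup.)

A cyclic subgroup of order d is generated by each of its φ(d) elements of order d, so the cyclic subgroups of order d number (#elements of order d)/φ(d).
Cyclic subgroups by order — order 1: 1; order 2: 3; order 4: 2; order 8: 2.
Total: 8.

8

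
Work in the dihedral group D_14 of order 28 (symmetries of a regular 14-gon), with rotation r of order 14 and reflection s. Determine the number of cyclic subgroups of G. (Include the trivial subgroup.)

18

Each element a generates a cyclic subgroup ⟨a⟩; distinct elements may generate the same one (a cyclic group of order d has φ(d) generators).
Cyclic subgroups by order — order 1: 1; order 2: 15; order 7: 1; order 14: 1.
Total: 18.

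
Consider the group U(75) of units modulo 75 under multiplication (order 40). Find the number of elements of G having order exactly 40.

No element of G has order 40 (even though 40 | 40).

0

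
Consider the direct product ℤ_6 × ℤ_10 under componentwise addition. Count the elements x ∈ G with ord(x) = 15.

8

An element (a,b) has order lcm(ord(a), ord(b)); count pairs with lcm equal to 15.
Enumerating gives 8 such elements.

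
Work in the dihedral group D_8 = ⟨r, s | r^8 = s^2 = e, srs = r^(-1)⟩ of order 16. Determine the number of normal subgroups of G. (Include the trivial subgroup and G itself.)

7

G has 19 subgroups. Checking conjugation-invariance by order — order 1: 1/1 normal; order 2: 1/9 normal; order 4: 1/5 normal; order 8: 3/3 normal; order 16: 1/1 normal.
Total normal subgroups: 7.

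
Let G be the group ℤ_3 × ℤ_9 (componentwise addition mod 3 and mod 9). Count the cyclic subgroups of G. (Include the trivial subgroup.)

8

A cyclic subgroup of order d is generated by each of its φ(d) elements of order d, so the cyclic subgroups of order d number (#elements of order d)/φ(d).
Cyclic subgroups by order — order 1: 1; order 3: 4; order 9: 3.
Total: 8.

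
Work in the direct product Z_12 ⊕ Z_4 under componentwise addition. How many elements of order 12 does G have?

An element (a,b) has order lcm(ord(a), ord(b)); count pairs with lcm equal to 12.
Enumerating gives 24 such elements.

24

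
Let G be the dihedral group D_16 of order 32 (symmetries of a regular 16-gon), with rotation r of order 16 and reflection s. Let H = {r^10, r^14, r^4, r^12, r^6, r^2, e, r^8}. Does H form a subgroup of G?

Yes

|H| = 8 divides |G| = 32, consistent with Lagrange.
H contains the identity, every element's inverse is in H, and H is closed under ·: it is a subgroup.
In fact H = ⟨r^2⟩.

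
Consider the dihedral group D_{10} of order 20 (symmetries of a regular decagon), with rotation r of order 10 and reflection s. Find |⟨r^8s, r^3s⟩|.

|⟨r^8s⟩| = 2 and |⟨r^3s⟩| = 2, so |H| is a multiple of lcm(2, 2) = 2 and divides |G| = 20.
Closing under the operation: H = {e, r^5, r^3s, r^8s}, so |H| = 4.

4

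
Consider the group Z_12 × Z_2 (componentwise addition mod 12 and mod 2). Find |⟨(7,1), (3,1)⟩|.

12

|⟨(7,1)⟩| = 12 and |⟨(3,1)⟩| = 4, so |H| is a multiple of lcm(12, 4) = 12 and divides |G| = 24.
Closing under the operation: H = {(0,0), (1,1), (2,0), (3,1), (4,0), (5,1), (6,0), (7,1), (8,0), (9,1), (10,0), (11,1)}, so |H| = 12.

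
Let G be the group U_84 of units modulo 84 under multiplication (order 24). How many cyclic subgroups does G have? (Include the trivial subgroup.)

16

Each element a generates a cyclic subgroup ⟨a⟩; distinct elements may generate the same one (a cyclic group of order d has φ(d) generators).
Cyclic subgroups by order — order 1: 1; order 2: 7; order 3: 1; order 6: 7.
Total: 16.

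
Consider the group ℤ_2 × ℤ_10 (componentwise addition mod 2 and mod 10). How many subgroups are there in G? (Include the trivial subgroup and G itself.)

10

|G| = 20, so by Lagrange every subgroup order divides 20. Divisors: 1, 2, 4, 5, 10, 20.
Subgroups by order — order 1: 1; order 2: 3; order 4: 1; order 5: 1; order 10: 3; order 20: 1.
Total: 1 + 3 + 1 + 1 + 3 + 1 = 10.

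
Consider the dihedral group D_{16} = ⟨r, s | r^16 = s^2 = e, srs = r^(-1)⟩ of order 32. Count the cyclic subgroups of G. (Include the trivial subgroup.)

A cyclic subgroup of order d is generated by each of its φ(d) elements of order d, so the cyclic subgroups of order d number (#elements of order d)/φ(d).
Cyclic subgroups by order — order 1: 1; order 2: 17; order 4: 1; order 8: 1; order 16: 1.
Total: 21.

21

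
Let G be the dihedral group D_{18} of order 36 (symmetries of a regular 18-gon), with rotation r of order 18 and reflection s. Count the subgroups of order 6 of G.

7

|G| = 36 and 6 | 36, so subgroups of order 6 are possible by Lagrange.
The subgroups of order 6 are: {e, r^6, r^12, r^4s, r^10s, r^16s}; {e, r^6, r^12, r^5s, r^11s, r^17s}; {e, r^6, r^12, s, r^6s, r^12s}; {e, r^6, r^12, rs, r^7s, r^13s}; … (7 in all).
So G has 7 subgroups of order 6.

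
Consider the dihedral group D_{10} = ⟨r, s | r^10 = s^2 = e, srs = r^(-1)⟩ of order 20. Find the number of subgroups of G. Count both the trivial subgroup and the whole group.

22

|G| = 20, so by Lagrange every subgroup order divides 20. Divisors: 1, 2, 4, 5, 10, 20.
Subgroups by order — order 1: 1; order 2: 11; order 4: 5; order 5: 1; order 10: 3; order 20: 1.
Total: 1 + 11 + 5 + 1 + 3 + 1 = 22.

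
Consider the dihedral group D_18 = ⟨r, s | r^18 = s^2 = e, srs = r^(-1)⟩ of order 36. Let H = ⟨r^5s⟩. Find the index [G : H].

|⟨r^5s⟩| = 2 and |G| = 36.
By Lagrange, [G : H] = |G|/|H| = 36/2 = 18.

18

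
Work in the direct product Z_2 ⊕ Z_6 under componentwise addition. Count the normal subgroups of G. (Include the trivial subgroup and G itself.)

G is abelian, so every subgroup is normal.
G has 10 subgroups in total, hence 10 normal subgroups.

10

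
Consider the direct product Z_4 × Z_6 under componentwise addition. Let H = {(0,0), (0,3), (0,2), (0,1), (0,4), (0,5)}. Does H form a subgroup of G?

Yes

|H| = 6 divides |G| = 24, consistent with Lagrange.
H contains the identity, every element's inverse is in H, and H is closed under +: it is a subgroup.
In fact H = ⟨(0,1)⟩.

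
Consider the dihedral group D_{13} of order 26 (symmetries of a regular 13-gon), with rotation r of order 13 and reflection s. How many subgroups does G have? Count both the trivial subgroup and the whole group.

|G| = 26, so by Lagrange every subgroup order divides 26. Divisors: 1, 2, 13, 26.
Subgroups by order — order 1: 1; order 2: 13; order 13: 1; order 26: 1.
Total: 1 + 13 + 1 + 1 = 16.

16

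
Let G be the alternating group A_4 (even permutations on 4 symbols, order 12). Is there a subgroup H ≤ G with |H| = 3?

Yes

3 | 12. A subgroup of order 3 is {e, (1 2 3), (1 3 2)}.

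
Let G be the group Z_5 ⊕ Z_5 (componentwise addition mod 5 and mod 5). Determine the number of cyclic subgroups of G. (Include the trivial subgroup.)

Each element a generates a cyclic subgroup ⟨a⟩; distinct elements may generate the same one (a cyclic group of order d has φ(d) generators).
Cyclic subgroups by order — order 1: 1; order 5: 6.
Total: 7.

7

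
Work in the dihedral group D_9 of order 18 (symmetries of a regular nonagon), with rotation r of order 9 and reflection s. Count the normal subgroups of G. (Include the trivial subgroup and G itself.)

4

G has 16 subgroups. Checking conjugation-invariance by order — order 1: 1/1 normal; order 2: 0/9 normal; order 3: 1/1 normal; order 6: 0/3 normal; order 9: 1/1 normal; order 18: 1/1 normal.
Total normal subgroups: 4.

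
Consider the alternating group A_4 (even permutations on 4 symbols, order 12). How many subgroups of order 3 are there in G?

|G| = 12 and 3 | 12, so subgroups of order 3 are possible by Lagrange.
The subgroups of order 3 are: {e, (1 2 3), (1 3 2)}; {e, (1 2 4), (1 4 2)}; {e, (1 3 4), (1 4 3)}; {e, (2 3 4), (2 4 3)}.
So G has 4 subgroups of order 3.

4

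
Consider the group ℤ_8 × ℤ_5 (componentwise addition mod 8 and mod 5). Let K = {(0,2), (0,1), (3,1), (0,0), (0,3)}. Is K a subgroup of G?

No

(0,1) ∈ K but its inverse (0,4) ∉ K, so K is not a subgroup.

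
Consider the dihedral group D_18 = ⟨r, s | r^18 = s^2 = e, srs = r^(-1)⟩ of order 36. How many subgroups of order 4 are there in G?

9

|G| = 36 and 4 | 36, so subgroups of order 4 are possible by Lagrange.
The subgroups of order 4 are: {e, r^9, rs, r^10s}; {e, r^9, r^2s, r^11s}; {e, r^9, r^3s, r^12s}; {e, r^9, r^4s, r^13s}; … (9 in all).
So G has 9 subgroups of order 4.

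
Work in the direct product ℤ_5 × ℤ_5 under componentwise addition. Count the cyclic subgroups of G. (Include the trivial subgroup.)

7

A cyclic subgroup of order d is generated by each of its φ(d) elements of order d, so the cyclic subgroups of order d number (#elements of order d)/φ(d).
Cyclic subgroups by order — order 1: 1; order 5: 6.
Total: 7.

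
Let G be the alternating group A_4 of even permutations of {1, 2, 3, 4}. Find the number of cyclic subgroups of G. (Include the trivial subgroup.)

A cyclic subgroup of order d is generated by each of its φ(d) elements of order d, so the cyclic subgroups of order d number (#elements of order d)/φ(d).
Cyclic subgroups by order — order 1: 1; order 2: 3; order 3: 4.
Total: 8.

8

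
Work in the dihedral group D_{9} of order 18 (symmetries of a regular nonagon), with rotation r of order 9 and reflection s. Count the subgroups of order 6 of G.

|G| = 18 and 6 | 18, so subgroups of order 6 are possible by Lagrange.
The subgroups of order 6 are: {e, r^3, r^6, r^2s, r^5s, r^8s}; {e, r^3, r^6, s, r^3s, r^6s}; {e, r^3, r^6, rs, r^4s, r^7s}.
So G has 3 subgroups of order 6.

3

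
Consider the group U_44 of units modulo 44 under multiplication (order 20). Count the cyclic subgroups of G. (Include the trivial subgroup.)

Each element a generates a cyclic subgroup ⟨a⟩; distinct elements may generate the same one (a cyclic group of order d has φ(d) generators).
Cyclic subgroups by order — order 1: 1; order 2: 3; order 5: 1; order 10: 3.
Total: 8.

8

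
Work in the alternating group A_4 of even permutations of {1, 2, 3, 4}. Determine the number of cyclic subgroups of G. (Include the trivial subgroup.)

Group the elements of G by the cyclic subgroup they generate; each cyclic subgroup of order d accounts for φ(d) elements.
Cyclic subgroups by order — order 1: 1; order 2: 3; order 3: 4.
Total: 8.

8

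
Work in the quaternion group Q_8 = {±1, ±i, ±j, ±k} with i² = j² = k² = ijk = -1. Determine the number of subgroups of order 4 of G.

|G| = 8 and 4 | 8, so subgroups of order 4 are possible by Lagrange.
The subgroups of order 4 are: {1, -1, i, -i}; {1, -1, j, -j}; {1, -1, k, -k}.
So G has 3 subgroups of order 4.

3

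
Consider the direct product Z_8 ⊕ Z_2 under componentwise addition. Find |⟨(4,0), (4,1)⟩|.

4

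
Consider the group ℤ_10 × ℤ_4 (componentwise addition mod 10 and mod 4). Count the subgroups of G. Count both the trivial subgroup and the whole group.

16

|G| = 40, so by Lagrange every subgroup order divides 40. Divisors: 1, 2, 4, 5, 8, 10, 20, 40.
Subgroups by order — order 1: 1; order 2: 3; order 4: 3; order 5: 1; order 8: 1; order 10: 3; order 20: 3; order 40: 1.
Total: 1 + 3 + 3 + 1 + 1 + 3 + 3 + 1 = 16.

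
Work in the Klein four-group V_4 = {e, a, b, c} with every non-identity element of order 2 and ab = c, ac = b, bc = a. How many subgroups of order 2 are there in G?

3

|G| = 4 and 2 | 4, so subgroups of order 2 are possible by Lagrange.
The subgroups of order 2 are: {e, a}; {e, b}; {e, c}.
So G has 3 subgroups of order 2.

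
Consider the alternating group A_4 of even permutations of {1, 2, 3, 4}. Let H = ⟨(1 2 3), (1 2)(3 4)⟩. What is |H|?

12

|⟨(1 2 3)⟩| = 3 and |⟨(1 2)(3 4)⟩| = 2, so |H| is a multiple of lcm(3, 2) = 6 and divides |G| = 12.
Closing {(1 2 3), (1 2)(3 4)} under the group operation gives all of G, so |H| = 12.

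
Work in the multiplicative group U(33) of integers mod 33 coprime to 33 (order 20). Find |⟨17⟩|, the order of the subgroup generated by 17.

Compute successive powers of 17 mod 33: 17, 25, 29, 31, 32, 16, 8, 4, …; 17^10 ≡ 1 (mod 33).
So |⟨17⟩| = 10.

10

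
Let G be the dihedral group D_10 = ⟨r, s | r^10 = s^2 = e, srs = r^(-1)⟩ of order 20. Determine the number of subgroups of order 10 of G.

3

|G| = 20 and 10 | 20, so subgroups of order 10 are possible by Lagrange.
The subgroups of order 10 are: {e, r, r^2, r^3, r^4, r^5, r^6, r^7, r^8, r^9}; {e, r^2, r^4, r^6, r^8, s, r^2s, r^4s, r^6s, r^8s}; {e, r^2, r^4, r^6, r^8, rs, r^3s, r^5s, r^7s, r^9s}.
So G has 3 subgroups of order 10.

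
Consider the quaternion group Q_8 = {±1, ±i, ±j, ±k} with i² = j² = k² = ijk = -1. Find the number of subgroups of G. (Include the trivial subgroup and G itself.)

|G| = 8, so by Lagrange every subgroup order divides 8. Divisors: 1, 2, 4, 8.
Subgroups by order — order 1: 1; order 2: 1; order 4: 3; order 8: 1.
Total: 1 + 1 + 3 + 1 = 6.

6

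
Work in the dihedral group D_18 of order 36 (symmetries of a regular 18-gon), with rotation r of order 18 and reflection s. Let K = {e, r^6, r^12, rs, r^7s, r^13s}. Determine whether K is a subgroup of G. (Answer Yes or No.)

Yes

|K| = 6 divides |G| = 36, consistent with Lagrange.
K contains the identity, every element's inverse is in K, and K is closed under ·: it is a subgroup.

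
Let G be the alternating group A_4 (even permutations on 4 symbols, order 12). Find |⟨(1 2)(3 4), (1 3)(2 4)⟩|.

|⟨(1 2)(3 4)⟩| = 2 and |⟨(1 3)(2 4)⟩| = 2, so |H| is a multiple of lcm(2, 2) = 2 and divides |G| = 12.
Closing under the operation: H = {e, (1 2)(3 4), (1 3)(2 4), (1 4)(2 3)}, so |H| = 4.

4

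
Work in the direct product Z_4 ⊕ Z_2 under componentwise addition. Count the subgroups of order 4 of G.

3

|G| = 8 and 4 | 8, so subgroups of order 4 are possible by Lagrange.
The subgroups of order 4 are: {(0,0), (0,1), (2,0), (2,1)}; {(0,0), (1,0), (2,0), (3,0)}; {(0,0), (1,1), (2,0), (3,1)}.
So G has 3 subgroups of order 4.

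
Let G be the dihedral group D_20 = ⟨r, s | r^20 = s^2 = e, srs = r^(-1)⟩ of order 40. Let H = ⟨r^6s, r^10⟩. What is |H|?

4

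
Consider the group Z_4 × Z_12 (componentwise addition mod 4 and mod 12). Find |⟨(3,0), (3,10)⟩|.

|⟨(3,0)⟩| = 4 and |⟨(3,10)⟩| = 12, so |H| is a multiple of lcm(4, 12) = 12 and divides |G| = 48.
Closing under the operation: H = {(0,0), (0,2), (0,4), (0,6), (0,8), (0,10), (1,0), (1,2), (1,4), (1,6), (1,8), (1,10), (2,0), (2,2), (2,4), (2,6), (2,8), (2,10), (3,0), (3,2), (3,4), (3,6), (3,8), (3,10)}, so |H| = 24.

24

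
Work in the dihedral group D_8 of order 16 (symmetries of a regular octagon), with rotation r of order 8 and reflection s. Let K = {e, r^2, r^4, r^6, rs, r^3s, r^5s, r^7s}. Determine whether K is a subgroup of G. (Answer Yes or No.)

Yes

|K| = 8 divides |G| = 16, consistent with Lagrange.
K contains the identity, every element's inverse is in K, and K is closed under ·: it is a subgroup.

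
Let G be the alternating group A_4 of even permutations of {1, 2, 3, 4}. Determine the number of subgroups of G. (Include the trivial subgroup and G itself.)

10

|G| = 12, so by Lagrange every subgroup order divides 12. Divisors: 1, 2, 3, 4, 6, 12.
Subgroups by order — order 1: 1; order 2: 3; order 3: 4; order 4: 1; order 6: 0; order 12: 1.
Total: 1 + 3 + 4 + 1 + 0 + 1 = 10.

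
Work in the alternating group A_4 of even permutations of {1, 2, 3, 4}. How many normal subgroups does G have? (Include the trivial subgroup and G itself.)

3

G has 10 subgroups. Checking conjugation-invariance by order — order 1: 1/1 normal; order 2: 0/3 normal; order 3: 0/4 normal; order 4: 1/1 normal; order 12: 1/1 normal.
Total normal subgroups: 3.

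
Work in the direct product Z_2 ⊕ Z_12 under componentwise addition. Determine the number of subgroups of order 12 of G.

3

|G| = 24 and 12 | 24, so subgroups of order 12 are possible by Lagrange.
The subgroups of order 12 are: {(0,0), (0,1), (0,2), (0,3), (0,4), (0,5), (0,6), (0,7), (0,8), (0,9), (0,10), (0,11)}; {(0,0), (0,2), (0,4), (0,6), (0,8), (0,10), (1,0), (1,2), (1,4), (1,6), (1,8), (1,10)}; {(0,0), (0,2), (0,4), (0,6), (0,8), (0,10), (1,1), (1,3), (1,5), (1,7), (1,9), (1,11)}.
So G has 3 subgroups of order 12.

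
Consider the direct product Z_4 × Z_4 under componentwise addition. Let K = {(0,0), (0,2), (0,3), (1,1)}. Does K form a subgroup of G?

No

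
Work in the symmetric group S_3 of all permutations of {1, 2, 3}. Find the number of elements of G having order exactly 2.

3

The elements of order 2 are: (2 3), (1 2), (1 3).
That's 3.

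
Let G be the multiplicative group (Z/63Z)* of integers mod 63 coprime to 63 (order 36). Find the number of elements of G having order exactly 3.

8

The elements of order 3 are: 4, 16, 22, 25, 37, 43, 46, 58.
That's 8.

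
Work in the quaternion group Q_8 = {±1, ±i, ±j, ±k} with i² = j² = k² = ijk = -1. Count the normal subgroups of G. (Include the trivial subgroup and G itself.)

6

G has 6 subgroups. Checking conjugation-invariance by order — order 1: 1/1 normal; order 2: 1/1 normal; order 4: 3/3 normal; order 8: 1/1 normal.
Total normal subgroups: 6.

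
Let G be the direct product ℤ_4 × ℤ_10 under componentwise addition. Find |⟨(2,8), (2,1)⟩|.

|⟨(2,8)⟩| = 10 and |⟨(2,1)⟩| = 10, so |H| is a multiple of lcm(10, 10) = 10 and divides |G| = 40.
Closing under the operation: H = {(0,0), (0,1), (0,2), (0,3), (0,4), (0,5), (0,6), (0,7), (0,8), (0,9), (2,0), (2,1), (2,2), (2,3), (2,4), (2,5), (2,6), (2,7), (2,8), (2,9)}, so |H| = 20.

20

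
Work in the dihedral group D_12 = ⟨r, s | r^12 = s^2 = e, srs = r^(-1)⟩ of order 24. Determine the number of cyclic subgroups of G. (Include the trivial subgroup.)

18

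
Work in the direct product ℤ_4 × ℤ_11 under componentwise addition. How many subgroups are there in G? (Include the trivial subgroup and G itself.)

|G| = 44, so by Lagrange every subgroup order divides 44. Divisors: 1, 2, 4, 11, 22, 44.
Subgroups by order — order 1: 1; order 2: 1; order 4: 1; order 11: 1; order 22: 1; order 44: 1.
Total: 1 + 1 + 1 + 1 + 1 + 1 = 6.

6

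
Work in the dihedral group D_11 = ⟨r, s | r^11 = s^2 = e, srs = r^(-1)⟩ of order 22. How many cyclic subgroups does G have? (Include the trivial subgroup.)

13

Each element a generates a cyclic subgroup ⟨a⟩; distinct elements may generate the same one (a cyclic group of order d has φ(d) generators).
Cyclic subgroups by order — order 1: 1; order 2: 11; order 11: 1.
Total: 13.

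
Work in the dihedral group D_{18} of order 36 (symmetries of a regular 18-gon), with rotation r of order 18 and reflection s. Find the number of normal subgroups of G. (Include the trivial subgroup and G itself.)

9

G has 45 subgroups. Checking conjugation-invariance by order — order 1: 1/1 normal; order 2: 1/19 normal; order 3: 1/1 normal; order 4: 0/9 normal; order 6: 1/7 normal; order 9: 1/1 normal; order 12: 0/3 normal; order 18: 3/3 normal; order 36: 1/1 normal.
Total normal subgroups: 9.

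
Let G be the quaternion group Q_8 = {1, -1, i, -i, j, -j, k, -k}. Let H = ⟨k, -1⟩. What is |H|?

|⟨k⟩| = 4 and |⟨-1⟩| = 2, so |H| is a multiple of lcm(4, 2) = 4 and divides |G| = 8.
Closing under the operation: H = {1, -1, k, -k}, so |H| = 4.

4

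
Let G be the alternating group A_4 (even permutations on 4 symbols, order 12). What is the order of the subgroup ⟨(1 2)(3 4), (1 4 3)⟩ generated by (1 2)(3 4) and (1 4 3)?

12

|⟨(1 2)(3 4)⟩| = 2 and |⟨(1 4 3)⟩| = 3, so |H| is a multiple of lcm(2, 3) = 6 and divides |G| = 12.
Closing {(1 2)(3 4), (1 4 3)} under the group operation gives all of G, so |H| = 12.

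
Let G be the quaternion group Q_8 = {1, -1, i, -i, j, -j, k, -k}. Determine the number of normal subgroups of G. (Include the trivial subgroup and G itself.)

G has 6 subgroups. Checking conjugation-invariance by order — order 1: 1/1 normal; order 2: 1/1 normal; order 4: 3/3 normal; order 8: 1/1 normal.
Total normal subgroups: 6.

6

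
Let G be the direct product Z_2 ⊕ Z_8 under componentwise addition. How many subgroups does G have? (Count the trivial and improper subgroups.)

|G| = 16, so by Lagrange every subgroup order divides 16. Divisors: 1, 2, 4, 8, 16.
Subgroups by order — order 1: 1; order 2: 3; order 4: 3; order 8: 3; order 16: 1.
Total: 1 + 3 + 3 + 3 + 1 = 11.

11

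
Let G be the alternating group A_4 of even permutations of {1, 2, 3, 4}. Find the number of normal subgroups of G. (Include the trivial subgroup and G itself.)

G has 10 subgroups. Checking conjugation-invariance by order — order 1: 1/1 normal; order 2: 0/3 normal; order 3: 0/4 normal; order 4: 1/1 normal; order 12: 1/1 normal.
Total normal subgroups: 3.

3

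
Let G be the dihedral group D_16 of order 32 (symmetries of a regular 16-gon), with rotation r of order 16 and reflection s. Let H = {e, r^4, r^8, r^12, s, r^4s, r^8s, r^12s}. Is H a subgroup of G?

Yes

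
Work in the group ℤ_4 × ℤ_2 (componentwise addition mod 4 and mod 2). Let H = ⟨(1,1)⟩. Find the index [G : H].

2

|⟨(1,1)⟩| = 4 and |G| = 8.
By Lagrange, [G : H] = |G|/|H| = 8/4 = 2.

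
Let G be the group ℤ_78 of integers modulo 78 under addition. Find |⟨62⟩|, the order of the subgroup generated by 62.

39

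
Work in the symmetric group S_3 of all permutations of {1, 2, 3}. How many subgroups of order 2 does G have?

3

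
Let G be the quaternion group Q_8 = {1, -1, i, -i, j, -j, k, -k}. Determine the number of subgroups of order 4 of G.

|G| = 8 and 4 | 8, so subgroups of order 4 are possible by Lagrange.
The subgroups of order 4 are: {1, -1, i, -i}; {1, -1, j, -j}; {1, -1, k, -k}.
So G has 3 subgroups of order 4.

3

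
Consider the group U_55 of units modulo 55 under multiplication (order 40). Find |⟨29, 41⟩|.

|⟨29⟩| = 10 and |⟨41⟩| = 10, so |H| is a multiple of lcm(10, 10) = 10 and divides |G| = 40.
Closing under the operation: H = {1, 4, 6, 9, 14, 16, 19, 21, 24, 26, 29, 31, 34, 36, 39, 41, 46, 49, 51, 54}, so |H| = 20.

20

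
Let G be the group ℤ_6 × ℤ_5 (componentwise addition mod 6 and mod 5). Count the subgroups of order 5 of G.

1

|G| = 30 and 5 | 30, so subgroups of order 5 are possible by Lagrange.
The subgroups of order 5 are: {(0,0), (0,1), (0,2), (0,3), (0,4)}.
So G has 1 subgroup of order 5.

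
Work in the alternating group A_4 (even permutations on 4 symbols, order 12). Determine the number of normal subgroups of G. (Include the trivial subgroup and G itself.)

3

G has 10 subgroups. Checking conjugation-invariance by order — order 1: 1/1 normal; order 2: 0/3 normal; order 3: 0/4 normal; order 4: 1/1 normal; order 12: 1/1 normal.
Total normal subgroups: 3.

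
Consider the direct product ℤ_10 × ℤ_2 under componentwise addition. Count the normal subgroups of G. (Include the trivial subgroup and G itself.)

G is abelian, so every subgroup is normal.
G has 10 subgroups in total, hence 10 normal subgroups.

10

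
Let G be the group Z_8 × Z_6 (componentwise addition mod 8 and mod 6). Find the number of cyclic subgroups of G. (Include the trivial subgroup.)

Group the elements of G by the cyclic subgroup they generate; each cyclic subgroup of order d accounts for φ(d) elements.
Cyclic subgroups by order — order 1: 1; order 2: 3; order 3: 1; order 4: 2; order 6: 3; order 8: 2; order 12: 2; order 24: 2.
Total: 16.

16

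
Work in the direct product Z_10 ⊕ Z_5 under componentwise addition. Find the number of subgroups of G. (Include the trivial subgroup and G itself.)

16

|G| = 50, so by Lagrange every subgroup order divides 50. Divisors: 1, 2, 5, 10, 25, 50.
Subgroups by order — order 1: 1; order 2: 1; order 5: 6; order 10: 6; order 25: 1; order 50: 1.
Total: 1 + 1 + 6 + 6 + 1 + 1 = 16.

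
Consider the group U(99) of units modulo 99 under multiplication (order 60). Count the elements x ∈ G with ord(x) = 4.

0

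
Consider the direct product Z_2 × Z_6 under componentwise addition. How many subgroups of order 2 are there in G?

3

|G| = 12 and 2 | 12, so subgroups of order 2 are possible by Lagrange.
The subgroups of order 2 are: {(0,0), (0,3)}; {(0,0), (1,0)}; {(0,0), (1,3)}.
So G has 3 subgroups of order 2.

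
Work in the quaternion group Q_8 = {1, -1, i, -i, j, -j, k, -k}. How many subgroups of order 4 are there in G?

3

|G| = 8 and 4 | 8, so subgroups of order 4 are possible by Lagrange.
The subgroups of order 4 are: {1, -1, i, -i}; {1, -1, j, -j}; {1, -1, k, -k}.
So G has 3 subgroups of order 4.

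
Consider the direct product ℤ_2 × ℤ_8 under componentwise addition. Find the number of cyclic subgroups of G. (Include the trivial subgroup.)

A cyclic subgroup of order d is generated by each of its φ(d) elements of order d, so the cyclic subgroups of order d number (#elements of order d)/φ(d).
Cyclic subgroups by order — order 1: 1; order 2: 3; order 4: 2; order 8: 2.
Total: 8.

8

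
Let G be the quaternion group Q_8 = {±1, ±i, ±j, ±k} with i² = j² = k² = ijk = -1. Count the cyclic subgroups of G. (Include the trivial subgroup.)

Group the elements of G by the cyclic subgroup they generate; each cyclic subgroup of order d accounts for φ(d) elements.
Cyclic subgroups by order — order 1: 1; order 2: 1; order 4: 3.
Total: 5.

5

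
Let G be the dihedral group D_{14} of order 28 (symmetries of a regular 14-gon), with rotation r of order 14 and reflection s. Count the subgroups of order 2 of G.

|G| = 28 and 2 | 28, so subgroups of order 2 are possible by Lagrange.
The subgroups of order 2 are: {e, r^10s}; {e, r^11s}; {e, r^12s}; {e, r^13s}; … (15 in all).
So G has 15 subgroups of order 2.

15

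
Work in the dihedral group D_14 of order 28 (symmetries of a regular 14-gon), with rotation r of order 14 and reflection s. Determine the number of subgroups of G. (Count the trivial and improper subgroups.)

28

|G| = 28, so by Lagrange every subgroup order divides 28. Divisors: 1, 2, 4, 7, 14, 28.
Subgroups by order — order 1: 1; order 2: 15; order 4: 7; order 7: 1; order 14: 3; order 28: 1.
Total: 1 + 15 + 7 + 1 + 3 + 1 = 28.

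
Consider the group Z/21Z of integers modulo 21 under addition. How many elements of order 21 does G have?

In a cyclic group of order 21, the number of elements of order d (for d | 21) is φ(d).
φ(21) = 12.

12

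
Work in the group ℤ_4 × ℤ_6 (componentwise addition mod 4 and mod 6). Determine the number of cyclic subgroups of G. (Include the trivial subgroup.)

Each element a generates a cyclic subgroup ⟨a⟩; distinct elements may generate the same one (a cyclic group of order d has φ(d) generators).
Cyclic subgroups by order — order 1: 1; order 2: 3; order 3: 1; order 4: 2; order 6: 3; order 12: 2.
Total: 12.

12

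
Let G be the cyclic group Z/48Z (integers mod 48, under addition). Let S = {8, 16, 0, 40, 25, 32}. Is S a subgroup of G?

25 ∈ S but its inverse 23 ∉ S, so S is not a subgroup.

No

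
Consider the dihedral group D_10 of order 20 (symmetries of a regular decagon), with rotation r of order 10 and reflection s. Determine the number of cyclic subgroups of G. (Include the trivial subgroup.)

14

A cyclic subgroup of order d is generated by each of its φ(d) elements of order d, so the cyclic subgroups of order d number (#elements of order d)/φ(d).
Cyclic subgroups by order — order 1: 1; order 2: 11; order 5: 1; order 10: 1.
Total: 14.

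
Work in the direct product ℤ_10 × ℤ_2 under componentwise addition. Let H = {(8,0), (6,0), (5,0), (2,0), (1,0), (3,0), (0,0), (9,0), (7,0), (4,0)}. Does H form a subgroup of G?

|H| = 10 divides |G| = 20, consistent with Lagrange.
H contains the identity, every element's inverse is in H, and H is closed under +: it is a subgroup.
In fact H = ⟨(9,0)⟩.

Yes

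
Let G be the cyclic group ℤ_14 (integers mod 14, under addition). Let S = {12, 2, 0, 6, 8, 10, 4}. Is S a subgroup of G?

|S| = 7 divides |G| = 14, consistent with Lagrange.
S contains the identity, every element's inverse is in S, and S is closed under +: it is a subgroup.
In fact S = ⟨2⟩.

Yes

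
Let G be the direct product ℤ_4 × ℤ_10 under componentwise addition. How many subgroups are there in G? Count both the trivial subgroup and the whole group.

16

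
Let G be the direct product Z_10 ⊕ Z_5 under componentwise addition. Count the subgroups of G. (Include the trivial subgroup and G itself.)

16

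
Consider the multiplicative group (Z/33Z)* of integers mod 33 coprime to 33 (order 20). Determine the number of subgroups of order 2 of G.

|G| = 20 and 2 | 20, so subgroups of order 2 are possible by Lagrange.
The subgroups of order 2 are: {1, 10}; {1, 23}; {1, 32}.
So G has 3 subgroups of order 2.

3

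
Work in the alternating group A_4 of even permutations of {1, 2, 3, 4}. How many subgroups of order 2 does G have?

|G| = 12 and 2 | 12, so subgroups of order 2 are possible by Lagrange.
The subgroups of order 2 are: {e, (1 2)(3 4)}; {e, (1 3)(2 4)}; {e, (1 4)(2 3)}.
So G has 3 subgroups of order 2.

3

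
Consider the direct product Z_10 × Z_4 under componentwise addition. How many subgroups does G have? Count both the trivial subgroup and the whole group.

16

|G| = 40, so by Lagrange every subgroup order divides 40. Divisors: 1, 2, 4, 5, 8, 10, 20, 40.
Subgroups by order — order 1: 1; order 2: 3; order 4: 3; order 5: 1; order 8: 1; order 10: 3; order 20: 3; order 40: 1.
Total: 1 + 3 + 3 + 1 + 1 + 3 + 3 + 1 = 16.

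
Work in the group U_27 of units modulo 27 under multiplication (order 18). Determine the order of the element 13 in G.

Compute successive powers of 13 mod 27: 13, 7, 10, 22, 16, 19, 4, 25, …; 13^9 ≡ 1 (mod 27).
So |⟨13⟩| = 9.

9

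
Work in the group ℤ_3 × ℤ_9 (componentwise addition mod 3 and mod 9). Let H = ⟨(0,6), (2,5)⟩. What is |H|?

|⟨(0,6)⟩| = 3 and |⟨(2,5)⟩| = 9, so |H| is a multiple of lcm(3, 9) = 9 and divides |G| = 27.
Closing under the operation: H = {(0,0), (0,3), (0,6), (1,1), (1,4), (1,7), (2,2), (2,5), (2,8)}, so |H| = 9.

9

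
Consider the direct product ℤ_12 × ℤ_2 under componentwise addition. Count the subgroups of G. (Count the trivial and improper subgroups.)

|G| = 24, so by Lagrange every subgroup order divides 24. Divisors: 1, 2, 3, 4, 6, 8, 12, 24.
Subgroups by order — order 1: 1; order 2: 3; order 3: 1; order 4: 3; order 6: 3; order 8: 1; order 12: 3; order 24: 1.
Total: 1 + 3 + 1 + 3 + 3 + 1 + 3 + 1 = 16.

16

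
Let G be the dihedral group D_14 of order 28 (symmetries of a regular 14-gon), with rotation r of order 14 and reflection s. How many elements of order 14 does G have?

6

The elements of order 14 are: r, r^3, r^5, r^9, r^11, r^13.
That's 6.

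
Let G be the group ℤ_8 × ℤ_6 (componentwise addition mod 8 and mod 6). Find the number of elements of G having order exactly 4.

4

An element (a,b) has order lcm(ord(a), ord(b)); count pairs with lcm equal to 4.
Enumerating gives 4 such elements.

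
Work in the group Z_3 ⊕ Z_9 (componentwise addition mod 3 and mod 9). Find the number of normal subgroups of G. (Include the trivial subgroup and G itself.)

G is abelian, so every subgroup is normal.
G has 10 subgroups in total, hence 10 normal subgroups.

10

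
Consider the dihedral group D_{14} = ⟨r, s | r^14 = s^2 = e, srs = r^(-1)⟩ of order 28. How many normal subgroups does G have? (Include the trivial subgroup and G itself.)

G has 28 subgroups. Checking conjugation-invariance by order — order 1: 1/1 normal; order 2: 1/15 normal; order 4: 0/7 normal; order 7: 1/1 normal; order 14: 3/3 normal; order 28: 1/1 normal.
Total normal subgroups: 7.

7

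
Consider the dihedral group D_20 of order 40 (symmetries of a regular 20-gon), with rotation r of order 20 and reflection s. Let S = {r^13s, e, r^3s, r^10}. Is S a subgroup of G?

Yes

|S| = 4 divides |G| = 40, consistent with Lagrange.
S contains the identity, every element's inverse is in S, and S is closed under ·: it is a subgroup.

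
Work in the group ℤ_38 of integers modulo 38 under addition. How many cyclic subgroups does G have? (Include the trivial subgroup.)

Group the elements of G by the cyclic subgroup they generate; each cyclic subgroup of order d accounts for φ(d) elements.
Cyclic subgroups by order — order 1: 1; order 2: 1; order 19: 1; order 38: 1.
Total: 4.

4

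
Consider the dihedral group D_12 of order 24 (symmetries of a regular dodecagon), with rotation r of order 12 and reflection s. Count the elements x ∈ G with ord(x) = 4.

The elements of order 4 are: r^3, r^9.
That's 2.

2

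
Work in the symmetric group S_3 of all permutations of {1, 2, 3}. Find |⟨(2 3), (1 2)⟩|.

|⟨(2 3)⟩| = 2 and |⟨(1 2)⟩| = 2, so |H| is a multiple of lcm(2, 2) = 2 and divides |G| = 6.
Closing {(2 3), (1 2)} under the group operation gives all of G, so |H| = 6.

6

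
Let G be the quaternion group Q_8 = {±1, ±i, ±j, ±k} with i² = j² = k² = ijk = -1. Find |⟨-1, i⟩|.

4

|⟨-1⟩| = 2 and |⟨i⟩| = 4, so |H| is a multiple of lcm(2, 4) = 4 and divides |G| = 8.
Closing under the operation: H = {1, -1, i, -i}, so |H| = 4.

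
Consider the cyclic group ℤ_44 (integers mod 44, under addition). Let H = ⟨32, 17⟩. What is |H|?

|⟨32⟩| = 11 and |⟨17⟩| = 44, so |H| is a multiple of lcm(11, 44) = 44 and divides |G| = 44.
Closing {32, 17} under the group operation gives all of G, so |H| = 44.

44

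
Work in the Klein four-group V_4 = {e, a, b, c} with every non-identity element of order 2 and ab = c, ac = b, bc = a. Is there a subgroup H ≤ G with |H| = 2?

Yes

2 | 4. A subgroup of order 2 is {e, a}.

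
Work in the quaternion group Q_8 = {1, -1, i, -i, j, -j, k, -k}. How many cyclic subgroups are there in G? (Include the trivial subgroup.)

5

A cyclic subgroup of order d is generated by each of its φ(d) elements of order d, so the cyclic subgroups of order d number (#elements of order d)/φ(d).
Cyclic subgroups by order — order 1: 1; order 2: 1; order 4: 3.
Total: 5.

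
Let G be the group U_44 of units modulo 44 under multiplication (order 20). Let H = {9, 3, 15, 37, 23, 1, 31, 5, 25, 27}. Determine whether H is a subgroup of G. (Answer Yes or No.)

Yes

|H| = 10 divides |G| = 20, consistent with Lagrange.
H contains the identity, every element's inverse is in H, and H is closed under ·: it is a subgroup.
In fact H = ⟨3⟩.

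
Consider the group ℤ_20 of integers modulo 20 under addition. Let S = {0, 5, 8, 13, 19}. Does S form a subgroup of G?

19 ∈ S but its inverse 1 ∉ S, so S is not a subgroup.

No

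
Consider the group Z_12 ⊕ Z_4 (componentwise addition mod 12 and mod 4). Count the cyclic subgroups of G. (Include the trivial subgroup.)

20

Group the elements of G by the cyclic subgroup they generate; each cyclic subgroup of order d accounts for φ(d) elements.
Cyclic subgroups by order — order 1: 1; order 2: 3; order 3: 1; order 4: 6; order 6: 3; order 12: 6.
Total: 20.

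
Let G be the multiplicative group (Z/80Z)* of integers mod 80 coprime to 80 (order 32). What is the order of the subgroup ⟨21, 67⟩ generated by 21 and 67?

16

|⟨21⟩| = 4 and |⟨67⟩| = 4, so |H| is a multiple of lcm(4, 4) = 4 and divides |G| = 32.
Closing under the operation: H = {1, 3, 7, 9, 21, 23, 27, 29, 41, 43, 47, 49, 61, 63, 67, 69}, so |H| = 16.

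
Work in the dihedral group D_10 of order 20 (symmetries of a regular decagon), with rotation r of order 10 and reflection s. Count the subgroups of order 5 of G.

1

|G| = 20 and 5 | 20, so subgroups of order 5 are possible by Lagrange.
The subgroups of order 5 are: {e, r^2, r^4, r^6, r^8}.
So G has 1 subgroup of order 5.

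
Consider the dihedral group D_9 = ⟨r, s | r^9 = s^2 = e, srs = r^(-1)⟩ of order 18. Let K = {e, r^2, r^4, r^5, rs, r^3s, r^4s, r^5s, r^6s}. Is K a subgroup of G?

No

r^2 ∈ K but its inverse r^7 ∉ K, so K is not a subgroup.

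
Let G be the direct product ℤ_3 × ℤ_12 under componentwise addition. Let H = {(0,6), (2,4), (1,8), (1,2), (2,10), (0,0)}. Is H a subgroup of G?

Yes

|H| = 6 divides |G| = 36, consistent with Lagrange.
H contains the identity, every element's inverse is in H, and H is closed under +: it is a subgroup.
In fact H = ⟨(1,2)⟩.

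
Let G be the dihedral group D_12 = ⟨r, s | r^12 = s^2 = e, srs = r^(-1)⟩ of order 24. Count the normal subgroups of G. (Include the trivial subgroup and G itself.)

G has 34 subgroups. Checking conjugation-invariance by order — order 1: 1/1 normal; order 2: 1/13 normal; order 3: 1/1 normal; order 4: 1/7 normal; order 6: 1/5 normal; order 8: 0/3 normal; order 12: 3/3 normal; order 24: 1/1 normal.
Total normal subgroups: 9.

9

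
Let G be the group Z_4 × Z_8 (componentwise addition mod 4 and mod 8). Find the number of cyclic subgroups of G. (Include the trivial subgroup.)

14

A cyclic subgroup of order d is generated by each of its φ(d) elements of order d, so the cyclic subgroups of order d number (#elements of order d)/φ(d).
Cyclic subgroups by order — order 1: 1; order 2: 3; order 4: 6; order 8: 4.
Total: 14.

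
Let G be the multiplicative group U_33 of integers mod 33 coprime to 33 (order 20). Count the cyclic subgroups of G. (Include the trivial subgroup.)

8

Group the elements of G by the cyclic subgroup they generate; each cyclic subgroup of order d accounts for φ(d) elements.
Cyclic subgroups by order — order 1: 1; order 2: 3; order 5: 1; order 10: 3.
Total: 8.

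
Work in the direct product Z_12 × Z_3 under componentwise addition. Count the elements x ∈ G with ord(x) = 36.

An element (a,b) has order lcm(ord(a), ord(b)); count pairs with lcm equal to 36.
Enumerating gives 0 such elements.

0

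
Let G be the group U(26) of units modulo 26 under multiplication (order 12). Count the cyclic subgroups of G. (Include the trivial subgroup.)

6

A cyclic subgroup of order d is generated by each of its φ(d) elements of order d, so the cyclic subgroups of order d number (#elements of order d)/φ(d).
Cyclic subgroups by order — order 1: 1; order 2: 1; order 3: 1; order 4: 1; order 6: 1; order 12: 1.
Total: 6.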